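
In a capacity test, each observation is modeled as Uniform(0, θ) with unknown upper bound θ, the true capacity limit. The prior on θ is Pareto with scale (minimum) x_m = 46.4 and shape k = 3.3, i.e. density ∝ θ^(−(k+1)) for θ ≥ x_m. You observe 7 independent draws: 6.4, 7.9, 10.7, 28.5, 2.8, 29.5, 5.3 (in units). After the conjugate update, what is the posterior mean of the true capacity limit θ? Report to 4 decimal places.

A Pareto(scale x_m, shape k) prior on the upper bound θ of Uniform(0, θ) is conjugate: posterior is Pareto(max(x_m, max xᵢ), k + n).
Sample maximum = 29.5; prior scale x_m = 46.4 → posterior scale = max = 46.4.
Posterior shape = 3.3 + 7 = 10.3.
E[θ|data] = k·x_m/(k−1) = 10.3·46.4/9.3 = 51.3892.

51.3892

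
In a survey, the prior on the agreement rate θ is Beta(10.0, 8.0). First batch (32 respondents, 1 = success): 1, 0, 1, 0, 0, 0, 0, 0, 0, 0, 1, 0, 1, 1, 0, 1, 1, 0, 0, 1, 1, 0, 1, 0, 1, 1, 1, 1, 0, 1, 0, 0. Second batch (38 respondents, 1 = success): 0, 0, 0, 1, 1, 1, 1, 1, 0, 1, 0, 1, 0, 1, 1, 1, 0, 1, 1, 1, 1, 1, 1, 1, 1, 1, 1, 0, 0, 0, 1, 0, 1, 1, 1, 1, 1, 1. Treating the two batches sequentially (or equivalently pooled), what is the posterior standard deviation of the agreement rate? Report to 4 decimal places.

0.0521

The Beta prior is conjugate to a Binomial/Bernoulli likelihood; the update adds successes to α and failures to β.
After batch 1: Beta(10.0+15, 8.0+17) = Beta(25.0, 25.0).
After batch 2: Beta(25.0+27, 25.0+11) = Beta(52.0, 36.0).
Var = αβ/((α+β)²(α+β+1)) = 52.0·36.0/(88.0²·89.0) = 0.00271613; SD = √0.00271613 = 0.0521.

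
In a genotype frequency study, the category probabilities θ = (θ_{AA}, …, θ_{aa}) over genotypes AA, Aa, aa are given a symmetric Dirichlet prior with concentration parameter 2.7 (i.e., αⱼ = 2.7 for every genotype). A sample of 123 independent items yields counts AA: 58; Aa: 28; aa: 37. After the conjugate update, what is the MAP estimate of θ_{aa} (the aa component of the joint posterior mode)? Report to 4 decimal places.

The Dirichlet prior is conjugate to the Multinomial likelihood: each posterior αⱼ = prior αⱼ + observed count nⱼ.
Posterior concentration: (60.7, 30.7, 39.7), total = 131.1.
Joint mode component: (α_{aa}−1)/(Σα−K) = 38.7/128.1 = 0.3021.

0.3021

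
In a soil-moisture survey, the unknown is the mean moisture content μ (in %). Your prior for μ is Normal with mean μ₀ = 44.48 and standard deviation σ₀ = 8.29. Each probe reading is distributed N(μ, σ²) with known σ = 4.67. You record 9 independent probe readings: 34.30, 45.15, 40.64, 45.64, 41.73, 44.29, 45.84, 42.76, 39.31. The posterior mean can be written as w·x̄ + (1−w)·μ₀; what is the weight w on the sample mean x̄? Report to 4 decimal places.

For Normal data with known variance σ², a Normal(μ₀, σ₀²) prior on μ is conjugate. Posterior precision = 1/σ₀² + n/σ²; posterior mean is the precision-weighted average of μ₀ and x̄.
σ₀² = 8.29² = 68.7241, σ² = 4.67² = 21.8089. Prior precision 1/σ₀² = 1/68.7241; data precision n/σ² = 9/21.8089.
w = (n/σ²)/(1/σ₀² + n/σ²) = n·σ₀²/(σ² + n·σ₀²) = 9·68.7241/(21.8089 + 9·68.7241) = 618.5169/640.3258 = 0.9659.

0.9659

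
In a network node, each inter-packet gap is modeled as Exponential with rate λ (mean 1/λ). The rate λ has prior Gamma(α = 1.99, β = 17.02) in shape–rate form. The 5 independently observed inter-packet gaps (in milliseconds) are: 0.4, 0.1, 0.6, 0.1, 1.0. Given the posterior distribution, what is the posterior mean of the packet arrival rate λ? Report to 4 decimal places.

0.3637

With a Gamma(shape α, rate β) prior on the exponential rate λ, the posterior after n observations with total T = Σxᵢ is Gamma(α+n, β+T).
Sum of observations T = 2.2 milliseconds; n = 5.
Posterior: Gamma(1.99+5, 17.02+2.2) = Gamma(6.99, 19.22).
Posterior mean of λ = α/β = 6.99/19.22 = 0.3637.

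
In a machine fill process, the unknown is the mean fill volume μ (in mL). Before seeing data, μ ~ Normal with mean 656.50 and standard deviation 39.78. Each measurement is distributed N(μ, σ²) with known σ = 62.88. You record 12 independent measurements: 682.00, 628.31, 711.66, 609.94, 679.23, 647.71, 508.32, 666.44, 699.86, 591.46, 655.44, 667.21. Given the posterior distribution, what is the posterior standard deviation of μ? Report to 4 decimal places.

16.5139

For Normal data with known variance σ², a Normal(μ₀, σ₀²) prior on μ is conjugate. Posterior precision = 1/σ₀² + n/σ²; posterior mean is the precision-weighted average of μ₀ and x̄.
σ₀² = 39.78² = 1582.4484, σ² = 62.88² = 3953.8944; σ² + n·σ₀² = 3953.8944 + 12·1582.4484 = 22943.2752.
Posterior precision = 1/σ₀² + n/σ² = 1/1582.4484 + 12/3953.8944 = (σ² + n·σ₀²)/(σ₀²σ²) = 22943.2752/(1582.4484·3953.8944); posterior variance σₙ² = σ₀²σ²/(σ² + n·σ₀²) = 1582.4484·3953.8944/22943.2752 = 272.708836.
Posterior SD = √σₙ² = √(1582.4484·3953.8944/22943.2752) = 16.5139.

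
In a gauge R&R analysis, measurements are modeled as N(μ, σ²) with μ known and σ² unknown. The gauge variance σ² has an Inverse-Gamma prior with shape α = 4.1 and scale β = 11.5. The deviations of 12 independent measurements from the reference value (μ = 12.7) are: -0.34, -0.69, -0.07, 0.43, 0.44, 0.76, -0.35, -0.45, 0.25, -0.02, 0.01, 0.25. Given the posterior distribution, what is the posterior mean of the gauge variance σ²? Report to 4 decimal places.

1.3738

With known mean μ and an Inverse-Gamma(α, β) prior on σ², the Normal likelihood is conjugate: posterior is Inv-Gamma(α + n/2, β + Σ(xᵢ−μ)²/2).
Σ(xᵢ−μ)² = (-0.34)² + (-0.69)² + (-0.07)² + (0.43)² + (0.44)² + (0.76)² + (-0.35)² + (-0.45)² + (0.25)² + (-0.02)² + (0.01)² + (0.25)² = 2.0032.
Posterior: Inv-Gamma(4.1 + 12/2, 11.5 + 2.0032/2) = Inv-Gamma(10.10, 12.50160).
E[σ²|data] = β/(α−1) = 12.50160/9.10 = 1.3738.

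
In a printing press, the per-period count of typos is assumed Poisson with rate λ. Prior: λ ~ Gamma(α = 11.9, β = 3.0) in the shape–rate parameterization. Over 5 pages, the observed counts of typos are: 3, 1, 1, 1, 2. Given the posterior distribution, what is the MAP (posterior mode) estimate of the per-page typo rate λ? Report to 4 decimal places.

2.3625

With a Gamma(shape α, rate β) prior, the Poisson likelihood is conjugate: the posterior is Gamma(α + ΣXᵢ, β + n).
Sum of counts S = 8 over n = 5 pages.
Posterior: Gamma(α+S, β+n) = Gamma(11.9+8, 3.0+5) = Gamma(19.9, 8.0).
Mode of Gamma(α,β) for α≥1 is (α−1)/β = 18.9/8.0 = 2.3625.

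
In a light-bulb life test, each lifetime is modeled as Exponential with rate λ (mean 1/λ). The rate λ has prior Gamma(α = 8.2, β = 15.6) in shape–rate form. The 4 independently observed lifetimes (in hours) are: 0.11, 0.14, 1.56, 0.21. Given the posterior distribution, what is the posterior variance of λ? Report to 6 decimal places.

With a Gamma(shape α, rate β) prior on the exponential rate λ, the posterior after n observations with total T = Σxᵢ is Gamma(α+n, β+T).
Sum of observations T = 2.02 hours; n = 4.
Posterior: Gamma(8.2+4, 15.6+2.02) = Gamma(12.2, 17.62).
Var = α/β² = 0.039296.

0.039296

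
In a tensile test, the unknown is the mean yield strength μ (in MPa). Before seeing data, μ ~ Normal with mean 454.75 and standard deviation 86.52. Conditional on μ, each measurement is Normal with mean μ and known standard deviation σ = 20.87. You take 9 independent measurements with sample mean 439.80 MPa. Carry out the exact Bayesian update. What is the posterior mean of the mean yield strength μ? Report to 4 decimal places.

439.8960

For Normal data with known variance σ², a Normal(μ₀, σ₀²) prior on μ is conjugate. Posterior precision = 1/σ₀² + n/σ²; posterior mean is the precision-weighted average of μ₀ and x̄.
n·x̄ = 9·439.80 = 3958.2.
σ₀² = 86.52² = 7485.7104, σ² = 20.87² = 435.5569; σ² + n·σ₀² = 435.5569 + 9·7485.7104 = 67806.9505.
Posterior mean = (μ₀/σ₀² + n·x̄/σ²)/(1/σ₀² + n/σ²) = (σ²·μ₀ + σ₀²·n·x̄)/(σ² + n·σ₀²) = (435.5569·454.75 + 7485.7104·3958.2)/67806.9505 = 29828008.405555/67806.9505 = 439.8960.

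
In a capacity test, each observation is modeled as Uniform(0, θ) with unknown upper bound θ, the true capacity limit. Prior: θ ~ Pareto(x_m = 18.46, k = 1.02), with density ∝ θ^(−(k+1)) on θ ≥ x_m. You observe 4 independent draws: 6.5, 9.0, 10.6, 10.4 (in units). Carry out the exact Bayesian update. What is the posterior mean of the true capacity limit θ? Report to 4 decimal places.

A Pareto(scale x_m, shape k) prior on the upper bound θ of Uniform(0, θ) is conjugate: posterior is Pareto(max(x_m, max xᵢ), k + n).
Sample maximum = 10.6; prior scale x_m = 18.46 → posterior scale = max = 18.46.
Posterior shape = 1.02 + 4 = 5.02.
E[θ|data] = k·x_m/(k−1) = 5.02·18.46/4.02 = 23.0520.

23.0520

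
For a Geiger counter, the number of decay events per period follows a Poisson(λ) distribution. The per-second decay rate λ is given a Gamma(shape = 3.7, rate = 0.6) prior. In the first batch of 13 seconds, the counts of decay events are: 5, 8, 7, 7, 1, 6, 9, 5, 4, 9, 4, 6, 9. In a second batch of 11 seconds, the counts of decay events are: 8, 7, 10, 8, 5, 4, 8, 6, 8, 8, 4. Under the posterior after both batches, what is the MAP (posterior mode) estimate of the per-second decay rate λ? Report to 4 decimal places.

6.4512

With a Gamma(shape α, rate β) prior, the Poisson likelihood is conjugate: the posterior is Gamma(α + ΣXᵢ, β + n).
Batch 1: sum of counts S = 80 over n = 13 seconds.
After batch 1: Gamma(α+S, β+n) = Gamma(3.7+80, 0.6+13) = Gamma(83.7, 13.6).
Batch 2: sum of counts S = 76 over n = 11 seconds.
After batch 2: Gamma(α+S, β+n) = Gamma(83.7+76, 13.6+11) = Gamma(159.7, 24.6).
Mode of Gamma(α,β) for α≥1 is (α−1)/β = 158.7/24.6 = 6.4512.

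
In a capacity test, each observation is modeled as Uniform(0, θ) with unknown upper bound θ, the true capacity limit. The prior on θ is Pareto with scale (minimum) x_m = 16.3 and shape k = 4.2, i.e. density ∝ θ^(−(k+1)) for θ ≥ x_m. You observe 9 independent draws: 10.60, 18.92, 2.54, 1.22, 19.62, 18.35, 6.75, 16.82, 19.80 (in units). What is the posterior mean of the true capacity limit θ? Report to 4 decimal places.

A Pareto(scale x_m, shape k) prior on the upper bound θ of Uniform(0, θ) is conjugate: posterior is Pareto(max(x_m, max xᵢ), k + n).
Sample maximum = 19.80; prior scale x_m = 16.3 → posterior scale = max = 19.80.
Posterior shape = 4.2 + 9 = 13.2.
E[θ|data] = k·x_m/(k−1) = 13.2·19.80/12.2 = 21.4230.

21.4230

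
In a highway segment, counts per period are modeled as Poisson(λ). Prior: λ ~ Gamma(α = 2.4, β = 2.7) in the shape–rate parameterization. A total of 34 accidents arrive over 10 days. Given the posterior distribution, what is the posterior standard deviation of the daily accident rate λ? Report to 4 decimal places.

0.4751

With a Gamma(shape α, rate β) prior, the Poisson likelihood is conjugate: the posterior is Gamma(α + ΣXᵢ, β + n).
Posterior: Gamma(α+S, β+n) = Gamma(2.4+34, 2.7+10) = Gamma(36.4, 12.7).
SD = √α/β = √36.4/12.7 = 0.4751.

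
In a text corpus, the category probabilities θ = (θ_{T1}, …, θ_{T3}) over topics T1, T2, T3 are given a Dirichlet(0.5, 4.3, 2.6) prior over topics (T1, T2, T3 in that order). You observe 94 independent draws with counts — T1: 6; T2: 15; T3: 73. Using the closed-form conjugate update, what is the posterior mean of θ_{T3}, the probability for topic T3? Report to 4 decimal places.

0.7456

The Dirichlet prior is conjugate to the Multinomial likelihood: each posterior αⱼ = prior αⱼ + observed count nⱼ.
Posterior concentration: (6.5, 19.3, 75.6), total = 101.4.
E[θ_{T3}|data] = α_{T3}/Σα = 75.6/101.4 = 0.7456.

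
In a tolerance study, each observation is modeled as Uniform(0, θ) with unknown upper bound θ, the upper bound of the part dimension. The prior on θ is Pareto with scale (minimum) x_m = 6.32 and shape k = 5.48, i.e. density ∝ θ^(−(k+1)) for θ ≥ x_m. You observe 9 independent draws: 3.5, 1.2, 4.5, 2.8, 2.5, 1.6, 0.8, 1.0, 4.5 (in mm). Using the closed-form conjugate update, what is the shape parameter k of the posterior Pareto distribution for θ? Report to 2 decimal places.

14.48

A Pareto(scale x_m, shape k) prior on the upper bound θ of Uniform(0, θ) is conjugate: posterior is Pareto(max(x_m, max xᵢ), k + n).
Sample maximum = 4.5; prior scale x_m = 6.32 → posterior scale = max = 6.32.
Posterior shape = 5.48 + 9 = 14.48.
Posterior shape k = 14.48.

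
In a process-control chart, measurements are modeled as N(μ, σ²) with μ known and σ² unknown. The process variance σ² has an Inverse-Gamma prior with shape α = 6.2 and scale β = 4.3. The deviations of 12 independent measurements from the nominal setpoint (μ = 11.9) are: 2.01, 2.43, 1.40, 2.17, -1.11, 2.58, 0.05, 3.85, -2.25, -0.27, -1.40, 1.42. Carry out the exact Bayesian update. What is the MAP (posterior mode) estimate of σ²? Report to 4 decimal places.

2.1606

With known mean μ and an Inverse-Gamma(α, β) prior on σ², the Normal likelihood is conjugate: posterior is Inv-Gamma(α + n/2, β + Σ(xᵢ−μ)²/2).
Σ(xᵢ−μ)² = (2.01)² + (2.43)² + (1.40)² + (2.17)² + (-1.11)² + (2.58)² + (0.05)² + (3.85)² + (-2.25)² + (-0.27)² + (-1.40)² + (1.42)² = 48.4392.
Posterior: Inv-Gamma(6.2 + 12/2, 4.3 + 48.4392/2) = Inv-Gamma(12.20, 28.51960).
Mode = β/(α+1) = 28.51960/13.20 = 2.1606.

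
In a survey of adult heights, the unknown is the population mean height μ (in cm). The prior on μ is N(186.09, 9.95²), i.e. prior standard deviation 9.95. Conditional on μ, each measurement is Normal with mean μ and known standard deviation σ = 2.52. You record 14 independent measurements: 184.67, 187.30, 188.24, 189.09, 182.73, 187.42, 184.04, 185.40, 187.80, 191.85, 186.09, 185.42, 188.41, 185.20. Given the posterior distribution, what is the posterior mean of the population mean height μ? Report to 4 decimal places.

For Normal data with known variance σ², a Normal(μ₀, σ₀²) prior on μ is conjugate. Posterior precision = 1/σ₀² + n/σ²; posterior mean is the precision-weighted average of μ₀ and x̄.
Σxᵢ = 184.67 + 187.30 + 188.24 + 189.09 + 182.73 + 187.42 + 184.04 + 185.40 + 187.80 + 191.85 + 186.09 + 185.42 + 188.41 + 185.20 = 2613.66, so n·x̄ = 2613.66.
σ₀² = 9.95² = 99.0025, σ² = 2.52² = 6.3504; σ² + n·σ₀² = 6.3504 + 14·99.0025 = 1392.3854.
Posterior mean = (μ₀/σ₀² + n·x̄/σ²)/(1/σ₀² + n/σ²) = (σ²·μ₀ + σ₀²·n·x̄)/(σ² + n·σ₀²) = (6.3504·186.09 + 99.0025·2613.66)/1392.3854 = 259940.620086/1392.3854 = 186.6873.

186.6873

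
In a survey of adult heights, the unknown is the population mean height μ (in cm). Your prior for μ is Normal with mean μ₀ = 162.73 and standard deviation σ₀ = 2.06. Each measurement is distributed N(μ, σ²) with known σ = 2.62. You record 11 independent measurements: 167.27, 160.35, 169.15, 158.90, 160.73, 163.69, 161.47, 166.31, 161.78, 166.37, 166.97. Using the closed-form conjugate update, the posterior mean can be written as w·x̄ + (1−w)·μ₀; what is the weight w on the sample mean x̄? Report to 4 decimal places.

For Normal data with known variance σ², a Normal(μ₀, σ₀²) prior on μ is conjugate. Posterior precision = 1/σ₀² + n/σ²; posterior mean is the precision-weighted average of μ₀ and x̄.
σ₀² = 2.06² = 4.2436, σ² = 2.62² = 6.8644. Prior precision 1/σ₀² = 1/4.2436; data precision n/σ² = 11/6.8644.
w = (n/σ²)/(1/σ₀² + n/σ²) = n·σ₀²/(σ² + n·σ₀²) = 11·4.2436/(6.8644 + 11·4.2436) = 46.6796/53.544 = 0.8718.

0.8718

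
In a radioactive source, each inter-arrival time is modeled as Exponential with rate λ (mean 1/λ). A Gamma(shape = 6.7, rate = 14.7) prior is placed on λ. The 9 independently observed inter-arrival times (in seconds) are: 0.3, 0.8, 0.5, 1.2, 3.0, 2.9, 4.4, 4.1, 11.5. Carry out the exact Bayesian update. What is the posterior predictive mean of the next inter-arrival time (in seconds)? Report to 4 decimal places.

With a Gamma(shape α, rate β) prior on the exponential rate λ, the posterior after n observations with total T = Σxᵢ is Gamma(α+n, β+T).
Sum of observations T = 28.7 seconds; n = 9.
Posterior: Gamma(6.7+9, 14.7+28.7) = Gamma(15.7, 43.4).
The predictive distribution for the next observation is Lomax; its mean is β/(α−1) = 43.4/14.7 = 2.9524.

2.9524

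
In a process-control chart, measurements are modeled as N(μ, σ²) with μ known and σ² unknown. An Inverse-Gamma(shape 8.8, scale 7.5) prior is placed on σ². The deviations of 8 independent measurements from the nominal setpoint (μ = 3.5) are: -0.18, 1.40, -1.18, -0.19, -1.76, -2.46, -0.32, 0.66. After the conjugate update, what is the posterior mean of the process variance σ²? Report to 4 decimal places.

1.1910

With known mean μ and an Inverse-Gamma(α, β) prior on σ², the Normal likelihood is conjugate: posterior is Inv-Gamma(α + n/2, β + Σ(xᵢ−μ)²/2).
Σ(xᵢ−μ)² = (-0.18)² + (1.40)² + (-1.18)² + (-0.19)² + (-1.76)² + (-2.46)² + (-0.32)² + (0.66)² = 13.1081.
Posterior: Inv-Gamma(8.8 + 8/2, 7.5 + 13.1081/2) = Inv-Gamma(12.80, 14.05405).
E[σ²|data] = β/(α−1) = 14.05405/11.80 = 1.1910.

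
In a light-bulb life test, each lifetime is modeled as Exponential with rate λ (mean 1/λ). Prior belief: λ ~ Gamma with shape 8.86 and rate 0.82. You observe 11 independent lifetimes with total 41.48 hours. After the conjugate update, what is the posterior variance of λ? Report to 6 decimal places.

With a Gamma(shape α, rate β) prior on the exponential rate λ, the posterior after n observations with total T = Σxᵢ is Gamma(α+n, β+T).
Posterior: Gamma(8.86+11, 0.82+41.48) = Gamma(19.86, 42.30).
Var = α/β² = 0.011099.

0.011099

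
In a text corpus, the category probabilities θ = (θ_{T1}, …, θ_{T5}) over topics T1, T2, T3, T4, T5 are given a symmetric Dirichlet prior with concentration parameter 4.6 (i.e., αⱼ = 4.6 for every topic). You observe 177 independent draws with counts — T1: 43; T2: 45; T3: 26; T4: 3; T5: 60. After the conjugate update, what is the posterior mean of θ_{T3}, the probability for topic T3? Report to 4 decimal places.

0.1530

The Dirichlet prior is conjugate to the Multinomial likelihood: each posterior αⱼ = prior αⱼ + observed count nⱼ.
Posterior concentration: (47.6, 49.6, 30.6, 7.6, 64.6), total = 200.0.
E[θ_{T3}|data] = α_{T3}/Σα = 30.6/200.0 = 0.1530.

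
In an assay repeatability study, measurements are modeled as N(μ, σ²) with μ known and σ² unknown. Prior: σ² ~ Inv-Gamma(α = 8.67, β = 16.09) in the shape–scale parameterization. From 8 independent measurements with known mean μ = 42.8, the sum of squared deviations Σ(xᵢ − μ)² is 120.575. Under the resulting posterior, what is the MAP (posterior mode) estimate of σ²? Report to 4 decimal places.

5.5872

With known mean μ and an Inverse-Gamma(α, β) prior on σ², the Normal likelihood is conjugate: posterior is Inv-Gamma(α + n/2, β + Σ(xᵢ−μ)²/2).
Posterior: Inv-Gamma(8.67 + 8/2, 16.09 + 120.575/2) = Inv-Gamma(12.67, 76.3775).
Mode = β/(α+1) = 76.3775/13.67 = 5.5872.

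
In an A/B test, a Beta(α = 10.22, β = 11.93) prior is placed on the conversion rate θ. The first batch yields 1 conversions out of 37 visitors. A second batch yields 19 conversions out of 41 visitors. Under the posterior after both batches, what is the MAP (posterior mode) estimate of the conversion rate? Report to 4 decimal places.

The Beta prior is conjugate to a Binomial/Bernoulli likelihood; the update adds successes to α and failures to β.
After batch 1: Beta(10.22+1, 11.93+36) = Beta(11.22, 47.93).
After batch 2: Beta(11.22+19, 47.93+22) = Beta(30.22, 69.93).
Mode of Beta(a,b) for a,b>1 is (a−1)/(a+b−2) = 29.22/98.15 = 0.2977.

0.2977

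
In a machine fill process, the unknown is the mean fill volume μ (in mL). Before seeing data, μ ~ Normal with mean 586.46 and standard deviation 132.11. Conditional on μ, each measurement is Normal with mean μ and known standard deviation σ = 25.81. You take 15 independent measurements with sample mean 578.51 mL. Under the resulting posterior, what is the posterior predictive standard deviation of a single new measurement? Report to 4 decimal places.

For Normal data with known variance σ², a Normal(μ₀, σ₀²) prior on μ is conjugate. Posterior precision = 1/σ₀² + n/σ²; posterior mean is the precision-weighted average of μ₀ and x̄.
σ₀² = 132.11² = 17453.0521, σ² = 25.81² = 666.1561; σ² + n·σ₀² = 666.1561 + 15·17453.0521 = 262461.9376.
Posterior precision = 1/σ₀² + n/σ² = 1/17453.0521 + 15/666.1561 = (σ² + n·σ₀²)/(σ₀²σ²) = 262461.9376/(17453.0521·666.1561); posterior variance σₙ² = σ₀²σ²/(σ² + n·σ₀²) = 17453.0521·666.1561/262461.9376 = 44.297688.
Predictive variance for one new observation = σₙ² + σ² = 17453.0521·666.1561/262461.9376 + 666.1561 = σ²·(σ₀² + 262461.9376)/262461.9376 = 666.1561·279914.9897/262461.9376 = 710.453788; SD = √(666.1561·279914.9897/262461.9376) = 26.6543.

26.6543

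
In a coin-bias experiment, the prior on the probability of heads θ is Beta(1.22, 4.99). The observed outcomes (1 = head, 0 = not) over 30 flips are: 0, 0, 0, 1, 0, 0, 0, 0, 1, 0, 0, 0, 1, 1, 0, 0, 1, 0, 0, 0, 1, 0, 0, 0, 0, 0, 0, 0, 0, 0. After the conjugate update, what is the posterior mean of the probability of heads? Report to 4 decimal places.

The Beta prior is conjugate to a Binomial/Bernoulli likelihood; the update adds successes to α and failures to β.
Posterior: Beta(α+k, β+n−k) = Beta(1.22+6, 4.99+24) = Beta(7.22, 28.99).
Posterior mean = α/(α+β) = 7.22/36.21 = 0.1994.

0.1994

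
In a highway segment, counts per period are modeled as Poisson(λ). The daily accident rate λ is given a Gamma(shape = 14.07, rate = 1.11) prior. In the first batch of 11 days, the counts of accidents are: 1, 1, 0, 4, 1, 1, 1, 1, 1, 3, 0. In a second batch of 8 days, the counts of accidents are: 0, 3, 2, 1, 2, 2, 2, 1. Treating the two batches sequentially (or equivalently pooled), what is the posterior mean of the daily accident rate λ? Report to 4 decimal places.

With a Gamma(shape α, rate β) prior, the Poisson likelihood is conjugate: the posterior is Gamma(α + ΣXᵢ, β + n).
Batch 1: sum of counts S = 14 over n = 11 days.
After batch 1: Gamma(α+S, β+n) = Gamma(14.07+14, 1.11+11) = Gamma(28.07, 12.11).
Batch 2: sum of counts S = 13 over n = 8 days.
After batch 2: Gamma(α+S, β+n) = Gamma(28.07+13, 12.11+8) = Gamma(41.07, 20.11).
Posterior mean = α/β = 41.07/20.11 = 2.0423.

2.0423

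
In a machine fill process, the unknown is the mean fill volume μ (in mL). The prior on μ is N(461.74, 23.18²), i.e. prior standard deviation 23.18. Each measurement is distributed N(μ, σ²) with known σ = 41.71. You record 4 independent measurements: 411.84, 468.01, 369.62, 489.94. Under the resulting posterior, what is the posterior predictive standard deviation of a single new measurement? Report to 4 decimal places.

For Normal data with known variance σ², a Normal(μ₀, σ₀²) prior on μ is conjugate. Posterior precision = 1/σ₀² + n/σ²; posterior mean is the precision-weighted average of μ₀ and x̄.
σ₀² = 23.18² = 537.3124, σ² = 41.71² = 1739.7241; σ² + n·σ₀² = 1739.7241 + 4·537.3124 = 3888.9737.
Posterior precision = 1/σ₀² + n/σ² = 1/537.3124 + 4/1739.7241 = (σ² + n·σ₀²)/(σ₀²σ²) = 3888.9737/(537.3124·1739.7241); posterior variance σₙ² = σ₀²σ²/(σ² + n·σ₀²) = 537.3124·1739.7241/3888.9737 = 240.365558.
Predictive variance for one new observation = σₙ² + σ² = 537.3124·1739.7241/3888.9737 + 1739.7241 = σ²·(σ₀² + 3888.9737)/3888.9737 = 1739.7241·4426.2861/3888.9737 = 1980.089658; SD = √(1739.7241·4426.2861/3888.9737) = 44.4982.

44.4982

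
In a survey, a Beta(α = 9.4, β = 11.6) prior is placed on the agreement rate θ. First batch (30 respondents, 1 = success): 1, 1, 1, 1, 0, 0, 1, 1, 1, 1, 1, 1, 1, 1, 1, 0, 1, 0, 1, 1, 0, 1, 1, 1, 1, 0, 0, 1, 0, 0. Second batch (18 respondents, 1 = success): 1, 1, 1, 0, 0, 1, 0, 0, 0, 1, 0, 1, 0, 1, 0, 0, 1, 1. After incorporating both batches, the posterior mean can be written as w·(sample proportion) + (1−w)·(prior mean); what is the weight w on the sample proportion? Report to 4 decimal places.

The Beta prior is conjugate to a Binomial/Bernoulli likelihood; the update adds successes to α and failures to β.
Total number of respondents: n = 30 + 18 = 48.
Posterior mean = (α₀+k)/(α₀+β₀+n) = [n/(α₀+β₀+n)]·(k/n) + [(α₀+β₀)/(α₀+β₀+n)]·α₀/(α₀+β₀), so only n and the prior enter the weight.
The weight on the data is w = n/(α₀+β₀+n) = 48/(9.4+11.6+48) = 48/69.0 = 0.6957.

0.6957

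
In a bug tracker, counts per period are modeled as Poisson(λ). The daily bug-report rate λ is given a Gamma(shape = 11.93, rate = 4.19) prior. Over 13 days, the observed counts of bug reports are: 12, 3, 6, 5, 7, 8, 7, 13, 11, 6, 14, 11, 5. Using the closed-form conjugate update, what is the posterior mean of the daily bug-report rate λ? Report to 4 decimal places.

6.9767

With a Gamma(shape α, rate β) prior, the Poisson likelihood is conjugate: the posterior is Gamma(α + ΣXᵢ, β + n).
Sum of counts S = 108 over n = 13 days.
Posterior: Gamma(α+S, β+n) = Gamma(11.93+108, 4.19+13) = Gamma(119.93, 17.19).
Posterior mean = α/β = 119.93/17.19 = 6.9767.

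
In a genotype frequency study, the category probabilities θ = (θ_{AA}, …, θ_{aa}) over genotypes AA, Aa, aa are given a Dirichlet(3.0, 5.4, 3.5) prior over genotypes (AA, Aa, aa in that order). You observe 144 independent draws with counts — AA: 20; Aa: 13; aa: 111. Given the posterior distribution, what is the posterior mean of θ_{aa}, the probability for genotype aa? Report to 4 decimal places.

0.7344

The Dirichlet prior is conjugate to the Multinomial likelihood: each posterior αⱼ = prior αⱼ + observed count nⱼ.
Posterior concentration: (23.0, 18.4, 114.5), total = 155.9.
E[θ_{aa}|data] = α_{aa}/Σα = 114.5/155.9 = 0.7344.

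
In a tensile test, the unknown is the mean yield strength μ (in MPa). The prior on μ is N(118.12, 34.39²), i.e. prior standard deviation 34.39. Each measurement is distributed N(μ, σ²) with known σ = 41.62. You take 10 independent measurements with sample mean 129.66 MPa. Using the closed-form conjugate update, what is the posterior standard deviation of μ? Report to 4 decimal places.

12.2920

For Normal data with known variance σ², a Normal(μ₀, σ₀²) prior on μ is conjugate. Posterior precision = 1/σ₀² + n/σ²; posterior mean is the precision-weighted average of μ₀ and x̄.
σ₀² = 34.39² = 1182.6721, σ² = 41.62² = 1732.2244; σ² + n·σ₀² = 1732.2244 + 10·1182.6721 = 13558.9454.
Posterior precision = 1/σ₀² + n/σ² = 1/1182.6721 + 10/1732.2244 = (σ² + n·σ₀²)/(σ₀²σ²) = 13558.9454/(1182.6721·1732.2244); posterior variance σₙ² = σ₀²σ²/(σ² + n·σ₀²) = 1182.6721·1732.2244/13558.9454 = 151.092390.
Posterior SD = √σₙ² = √(1182.6721·1732.2244/13558.9454) = 12.2920.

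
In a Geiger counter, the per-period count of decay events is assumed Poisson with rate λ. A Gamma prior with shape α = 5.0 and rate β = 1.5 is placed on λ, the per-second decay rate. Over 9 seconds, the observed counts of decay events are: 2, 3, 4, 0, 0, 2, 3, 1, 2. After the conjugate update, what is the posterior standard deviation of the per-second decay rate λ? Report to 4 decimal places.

With a Gamma(shape α, rate β) prior, the Poisson likelihood is conjugate: the posterior is Gamma(α + ΣXᵢ, β + n).
Sum of counts S = 17 over n = 9 seconds.
Posterior: Gamma(α+S, β+n) = Gamma(5.0+17, 1.5+9) = Gamma(22.0, 10.5).
SD = √α/β = √22.0/10.5 = 0.4467.

0.4467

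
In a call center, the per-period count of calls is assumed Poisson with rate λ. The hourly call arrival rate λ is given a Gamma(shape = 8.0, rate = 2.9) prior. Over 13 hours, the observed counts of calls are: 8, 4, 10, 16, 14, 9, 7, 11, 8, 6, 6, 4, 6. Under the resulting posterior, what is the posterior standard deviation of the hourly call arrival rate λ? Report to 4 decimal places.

0.6803

With a Gamma(shape α, rate β) prior, the Poisson likelihood is conjugate: the posterior is Gamma(α + ΣXᵢ, β + n).
Sum of counts S = 109 over n = 13 hours.
Posterior: Gamma(α+S, β+n) = Gamma(8.0+109, 2.9+13) = Gamma(117.0, 15.9).
SD = √α/β = √117.0/15.9 = 0.6803.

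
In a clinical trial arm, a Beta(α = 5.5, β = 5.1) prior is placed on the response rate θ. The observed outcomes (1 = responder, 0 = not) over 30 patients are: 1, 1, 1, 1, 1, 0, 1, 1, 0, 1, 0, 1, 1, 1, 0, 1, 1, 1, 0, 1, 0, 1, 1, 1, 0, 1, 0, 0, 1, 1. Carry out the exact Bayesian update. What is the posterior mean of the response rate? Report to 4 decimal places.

0.6527

The Beta prior is conjugate to a Binomial/Bernoulli likelihood; the update adds successes to α and failures to β.
Posterior: Beta(α+k, β+n−k) = Beta(5.5+21, 5.1+9) = Beta(26.5, 14.1).
Posterior mean = α/(α+β) = 26.5/40.6 = 0.6527.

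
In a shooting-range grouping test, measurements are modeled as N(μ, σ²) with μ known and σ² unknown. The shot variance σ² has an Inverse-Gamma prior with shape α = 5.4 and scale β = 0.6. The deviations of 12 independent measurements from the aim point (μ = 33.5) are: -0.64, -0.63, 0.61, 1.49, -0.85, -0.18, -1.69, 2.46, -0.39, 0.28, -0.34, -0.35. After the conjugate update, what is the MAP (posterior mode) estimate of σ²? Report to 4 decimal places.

0.5939

With known mean μ and an Inverse-Gamma(α, β) prior on σ², the Normal likelihood is conjugate: posterior is Inv-Gamma(α + n/2, β + Σ(xᵢ−μ)²/2).
Σ(xᵢ−μ)² = (-0.64)² + (-0.63)² + (0.61)² + (1.49)² + (-0.85)² + (-0.18)² + (-1.69)² + (2.46)² + (-0.39)² + (0.28)² + (-0.34)² + (-0.35)² = 13.5299.
Posterior: Inv-Gamma(5.4 + 12/2, 0.6 + 13.5299/2) = Inv-Gamma(11.40, 7.36495).
Mode = β/(α+1) = 7.36495/12.40 = 0.5939.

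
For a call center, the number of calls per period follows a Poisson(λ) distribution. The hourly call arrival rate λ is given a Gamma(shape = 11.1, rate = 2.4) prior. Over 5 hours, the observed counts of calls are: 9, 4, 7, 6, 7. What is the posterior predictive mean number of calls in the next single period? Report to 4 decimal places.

5.9595

With a Gamma(shape α, rate β) prior, the Poisson likelihood is conjugate: the posterior is Gamma(α + ΣXᵢ, β + n).
Sum of counts S = 33 over n = 5 hours.
Posterior: Gamma(α+S, β+n) = Gamma(11.1+33, 2.4+5) = Gamma(44.1, 7.4).
The predictive distribution for one future period is NegBinom with mean α/β = 5.9595.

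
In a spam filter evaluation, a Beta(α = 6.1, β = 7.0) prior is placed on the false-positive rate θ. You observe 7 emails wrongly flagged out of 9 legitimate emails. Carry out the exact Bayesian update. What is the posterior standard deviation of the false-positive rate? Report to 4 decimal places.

0.1022

The Beta prior is conjugate to a Binomial/Bernoulli likelihood; the update adds successes to α and failures to β.
Posterior: Beta(α+k, β+n−k) = Beta(6.1+7, 7.0+2) = Beta(13.1, 9.0).
Var = αβ/((α+β)²(α+β+1)) = 13.1·9.0/(22.1²·23.1) = 0.01045002; SD = √0.01045002 = 0.1022.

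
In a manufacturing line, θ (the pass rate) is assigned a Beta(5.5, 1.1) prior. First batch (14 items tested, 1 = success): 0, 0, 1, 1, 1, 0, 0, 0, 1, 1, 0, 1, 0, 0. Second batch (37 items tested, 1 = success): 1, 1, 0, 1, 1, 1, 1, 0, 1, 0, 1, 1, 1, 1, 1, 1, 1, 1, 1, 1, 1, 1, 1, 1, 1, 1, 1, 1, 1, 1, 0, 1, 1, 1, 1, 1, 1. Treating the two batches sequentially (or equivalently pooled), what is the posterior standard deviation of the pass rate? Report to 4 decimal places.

The Beta prior is conjugate to a Binomial/Bernoulli likelihood; the update adds successes to α and failures to β.
After batch 1: Beta(5.5+6, 1.1+8) = Beta(11.5, 9.1).
After batch 2: Beta(11.5+33, 9.1+4) = Beta(44.5, 13.1).
Var = αβ/((α+β)²(α+β+1)) = 44.5·13.1/(57.6²·58.6) = 0.00299839; SD = √0.00299839 = 0.0548.

0.0548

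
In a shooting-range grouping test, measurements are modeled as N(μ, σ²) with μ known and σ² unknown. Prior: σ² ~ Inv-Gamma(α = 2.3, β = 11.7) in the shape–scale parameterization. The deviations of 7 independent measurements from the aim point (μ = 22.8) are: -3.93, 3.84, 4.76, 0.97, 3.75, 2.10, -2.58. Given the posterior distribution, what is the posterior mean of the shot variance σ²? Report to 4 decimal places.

10.6581

With known mean μ and an Inverse-Gamma(α, β) prior on σ², the Normal likelihood is conjugate: posterior is Inv-Gamma(α + n/2, β + Σ(xᵢ−μ)²/2).
Σ(xᵢ−μ)² = (-3.93)² + (3.84)² + (4.76)² + (0.97)² + (3.75)² + (2.10)² + (-2.58)² = 78.9179.
Posterior: Inv-Gamma(2.3 + 7/2, 11.7 + 78.9179/2) = Inv-Gamma(5.80, 51.15895).
E[σ²|data] = β/(α−1) = 51.15895/4.80 = 10.6581.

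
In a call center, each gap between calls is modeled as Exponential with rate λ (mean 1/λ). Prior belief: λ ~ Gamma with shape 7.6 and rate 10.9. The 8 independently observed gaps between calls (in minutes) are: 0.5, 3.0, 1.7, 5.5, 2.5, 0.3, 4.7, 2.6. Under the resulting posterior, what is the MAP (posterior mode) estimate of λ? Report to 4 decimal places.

With a Gamma(shape α, rate β) prior on the exponential rate λ, the posterior after n observations with total T = Σxᵢ is Gamma(α+n, β+T).
Sum of observations T = 20.8 minutes; n = 8.
Posterior: Gamma(7.6+8, 10.9+20.8) = Gamma(15.6, 31.7).
Mode = (α−1)/β = 0.4606.

0.4606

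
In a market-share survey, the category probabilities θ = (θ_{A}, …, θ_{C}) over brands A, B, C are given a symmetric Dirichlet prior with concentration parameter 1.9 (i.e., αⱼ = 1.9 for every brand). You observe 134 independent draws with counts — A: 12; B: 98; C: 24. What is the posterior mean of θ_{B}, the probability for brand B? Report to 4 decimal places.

The Dirichlet prior is conjugate to the Multinomial likelihood: each posterior αⱼ = prior αⱼ + observed count nⱼ.
Posterior concentration: (13.9, 99.9, 25.9), total = 139.7.
E[θ_{B}|data] = α_{B}/Σα = 99.9/139.7 = 0.7151.

0.7151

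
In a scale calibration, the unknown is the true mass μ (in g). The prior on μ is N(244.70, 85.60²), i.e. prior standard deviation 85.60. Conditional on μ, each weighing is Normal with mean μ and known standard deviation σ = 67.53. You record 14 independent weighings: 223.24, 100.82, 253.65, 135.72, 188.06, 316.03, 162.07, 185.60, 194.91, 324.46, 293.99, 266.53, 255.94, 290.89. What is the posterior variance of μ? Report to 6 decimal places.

311.871612

For Normal data with known variance σ², a Normal(μ₀, σ₀²) prior on μ is conjugate. Posterior precision = 1/σ₀² + n/σ²; posterior mean is the precision-weighted average of μ₀ and x̄.
σ₀² = 85.60² = 7327.36, σ² = 67.53² = 4560.3009; σ² + n·σ₀² = 4560.3009 + 14·7327.36 = 107143.3409.
Posterior precision = 1/σ₀² + n/σ² = 1/7327.36 + 14/4560.3009 = (σ² + n·σ₀²)/(σ₀²σ²) = 107143.3409/(7327.36·4560.3009); posterior variance σₙ² = σ₀²σ²/(σ² + n·σ₀²) = 7327.36·4560.3009/107143.3409 = 311.871612.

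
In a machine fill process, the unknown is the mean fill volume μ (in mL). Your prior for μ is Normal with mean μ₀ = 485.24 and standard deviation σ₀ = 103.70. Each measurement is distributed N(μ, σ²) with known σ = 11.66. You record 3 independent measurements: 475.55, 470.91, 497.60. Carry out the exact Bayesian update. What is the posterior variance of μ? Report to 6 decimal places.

For Normal data with known variance σ², a Normal(μ₀, σ₀²) prior on μ is conjugate. Posterior precision = 1/σ₀² + n/σ²; posterior mean is the precision-weighted average of μ₀ and x̄.
σ₀² = 103.70² = 10753.69, σ² = 11.66² = 135.9556; σ² + n·σ₀² = 135.9556 + 3·10753.69 = 32397.0256.
Posterior precision = 1/σ₀² + n/σ² = 1/10753.69 + 3/135.9556 = (σ² + n·σ₀²)/(σ₀²σ²) = 32397.0256/(10753.69·135.9556); posterior variance σₙ² = σ₀²σ²/(σ² + n·σ₀²) = 10753.69·135.9556/32397.0256 = 45.128352.

45.128352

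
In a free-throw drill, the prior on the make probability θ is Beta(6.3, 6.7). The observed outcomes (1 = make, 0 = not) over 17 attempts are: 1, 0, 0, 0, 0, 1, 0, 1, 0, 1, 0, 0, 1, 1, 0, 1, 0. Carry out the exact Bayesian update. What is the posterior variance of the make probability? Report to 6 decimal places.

0.007961

The Beta prior is conjugate to a Binomial/Bernoulli likelihood; the update adds successes to α and failures to β.
Posterior: Beta(α+k, β+n−k) = Beta(6.3+7, 6.7+10) = Beta(13.3, 16.7).
Var = αβ/((α+β)²(α+β+1)) = 13.3·16.7/(30.0²·31.0) = 0.007961.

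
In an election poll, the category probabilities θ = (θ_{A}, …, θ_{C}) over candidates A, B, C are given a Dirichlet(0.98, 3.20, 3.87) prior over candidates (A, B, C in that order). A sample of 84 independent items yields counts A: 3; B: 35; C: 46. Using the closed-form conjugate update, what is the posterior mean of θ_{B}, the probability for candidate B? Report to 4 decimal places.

0.4150

The Dirichlet prior is conjugate to the Multinomial likelihood: each posterior αⱼ = prior αⱼ + observed count nⱼ.
Posterior concentration: (3.98, 38.20, 49.87), total = 92.05.
E[θ_{B}|data] = α_{B}/Σα = 38.20/92.05 = 0.4150.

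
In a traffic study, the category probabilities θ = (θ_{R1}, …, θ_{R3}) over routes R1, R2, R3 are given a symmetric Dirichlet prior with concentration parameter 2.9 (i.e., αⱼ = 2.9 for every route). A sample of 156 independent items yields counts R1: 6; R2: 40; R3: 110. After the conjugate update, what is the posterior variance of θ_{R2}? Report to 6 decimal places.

0.001163

The Dirichlet prior is conjugate to the Multinomial likelihood: each posterior αⱼ = prior αⱼ + observed count nⱼ.
Posterior concentration: (8.9, 42.9, 112.9), total = 164.7.
Var[θ_j] = α_j(Σα−α_j)/((Σα)²(Σα+1)) = 42.9·121.8/(164.7²·165.7) = 0.001163.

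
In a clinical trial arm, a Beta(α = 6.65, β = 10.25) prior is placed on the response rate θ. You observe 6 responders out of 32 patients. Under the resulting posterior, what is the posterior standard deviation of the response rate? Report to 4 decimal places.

0.0620

The Beta prior is conjugate to a Binomial/Bernoulli likelihood; the update adds successes to α and failures to β.
Posterior: Beta(α+k, β+n−k) = Beta(6.65+6, 10.25+26) = Beta(12.65, 36.25).
Var = αβ/((α+β)²(α+β+1)) = 12.65·36.25/(48.90²·49.90) = 0.00384309; SD = √0.00384309 = 0.0620.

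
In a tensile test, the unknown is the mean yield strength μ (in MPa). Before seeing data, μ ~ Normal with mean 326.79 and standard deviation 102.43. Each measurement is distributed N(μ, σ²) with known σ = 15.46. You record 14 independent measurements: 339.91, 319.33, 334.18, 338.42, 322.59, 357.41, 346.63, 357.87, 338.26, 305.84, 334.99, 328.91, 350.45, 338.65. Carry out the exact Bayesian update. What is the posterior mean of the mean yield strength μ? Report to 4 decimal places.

For Normal data with known variance σ², a Normal(μ₀, σ₀²) prior on μ is conjugate. Posterior precision = 1/σ₀² + n/σ²; posterior mean is the precision-weighted average of μ₀ and x̄.
Σxᵢ = 339.91 + 319.33 + 334.18 + 338.42 + 322.59 + 357.41 + 346.63 + 357.87 + 338.26 + 305.84 + 334.99 + 328.91 + 350.45 + 338.65 = 4713.44, so n·x̄ = 4713.44.
σ₀² = 102.43² = 10491.9049, σ² = 15.46² = 239.0116; σ² + n·σ₀² = 239.0116 + 14·10491.9049 = 147125.6802.
Posterior mean = (μ₀/σ₀² + n·x̄/σ²)/(1/σ₀² + n/σ²) = (σ²·μ₀ + σ₀²·n·x̄)/(σ² + n·σ₀²) = (239.0116·326.79 + 10491.9049·4713.44)/147125.6802 = 49531070.83262/147125.6802 = 336.6582.

336.6582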